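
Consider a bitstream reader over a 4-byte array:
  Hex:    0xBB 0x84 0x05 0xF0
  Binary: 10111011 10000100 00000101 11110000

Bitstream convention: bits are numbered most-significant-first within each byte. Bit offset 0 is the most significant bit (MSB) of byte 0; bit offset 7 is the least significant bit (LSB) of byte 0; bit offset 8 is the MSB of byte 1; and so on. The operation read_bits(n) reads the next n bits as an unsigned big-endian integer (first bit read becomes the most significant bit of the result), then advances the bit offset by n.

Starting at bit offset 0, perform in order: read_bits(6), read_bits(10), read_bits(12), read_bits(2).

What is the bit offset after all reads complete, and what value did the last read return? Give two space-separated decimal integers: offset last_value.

Read 1: bits[0:6] width=6 -> value=46 (bin 101110); offset now 6 = byte 0 bit 6; 26 bits remain
Read 2: bits[6:16] width=10 -> value=900 (bin 1110000100); offset now 16 = byte 2 bit 0; 16 bits remain
Read 3: bits[16:28] width=12 -> value=95 (bin 000001011111); offset now 28 = byte 3 bit 4; 4 bits remain
Read 4: bits[28:30] width=2 -> value=0 (bin 00); offset now 30 = byte 3 bit 6; 2 bits remain

Answer: 30 0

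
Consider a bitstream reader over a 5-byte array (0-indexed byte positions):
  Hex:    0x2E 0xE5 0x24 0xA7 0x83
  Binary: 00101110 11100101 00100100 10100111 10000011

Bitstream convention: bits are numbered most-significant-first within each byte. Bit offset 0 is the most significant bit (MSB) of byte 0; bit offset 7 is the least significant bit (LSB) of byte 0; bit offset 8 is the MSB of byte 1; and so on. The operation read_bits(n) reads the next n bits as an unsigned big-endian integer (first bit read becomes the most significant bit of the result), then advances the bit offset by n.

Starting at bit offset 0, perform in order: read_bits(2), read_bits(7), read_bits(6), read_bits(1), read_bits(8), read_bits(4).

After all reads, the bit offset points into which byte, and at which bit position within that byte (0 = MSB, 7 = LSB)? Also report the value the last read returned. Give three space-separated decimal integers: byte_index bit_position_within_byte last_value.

Answer: 3 4 10

Derivation:
Read 1: bits[0:2] width=2 -> value=0 (bin 00); offset now 2 = byte 0 bit 2; 38 bits remain
Read 2: bits[2:9] width=7 -> value=93 (bin 1011101); offset now 9 = byte 1 bit 1; 31 bits remain
Read 3: bits[9:15] width=6 -> value=50 (bin 110010); offset now 15 = byte 1 bit 7; 25 bits remain
Read 4: bits[15:16] width=1 -> value=1 (bin 1); offset now 16 = byte 2 bit 0; 24 bits remain
Read 5: bits[16:24] width=8 -> value=36 (bin 00100100); offset now 24 = byte 3 bit 0; 16 bits remain
Read 6: bits[24:28] width=4 -> value=10 (bin 1010); offset now 28 = byte 3 bit 4; 12 bits remain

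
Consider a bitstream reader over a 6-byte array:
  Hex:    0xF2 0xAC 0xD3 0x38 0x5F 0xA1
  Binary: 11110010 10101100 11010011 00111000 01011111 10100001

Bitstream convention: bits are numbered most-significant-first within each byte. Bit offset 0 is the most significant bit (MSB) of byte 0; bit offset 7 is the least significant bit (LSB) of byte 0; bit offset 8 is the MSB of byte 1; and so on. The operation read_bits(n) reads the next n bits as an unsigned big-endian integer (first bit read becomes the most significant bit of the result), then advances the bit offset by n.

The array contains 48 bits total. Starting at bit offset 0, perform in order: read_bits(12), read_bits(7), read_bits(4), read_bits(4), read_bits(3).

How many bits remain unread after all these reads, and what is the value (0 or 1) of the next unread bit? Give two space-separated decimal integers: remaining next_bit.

Answer: 18 0

Derivation:
Read 1: bits[0:12] width=12 -> value=3882 (bin 111100101010); offset now 12 = byte 1 bit 4; 36 bits remain
Read 2: bits[12:19] width=7 -> value=102 (bin 1100110); offset now 19 = byte 2 bit 3; 29 bits remain
Read 3: bits[19:23] width=4 -> value=9 (bin 1001); offset now 23 = byte 2 bit 7; 25 bits remain
Read 4: bits[23:27] width=4 -> value=9 (bin 1001); offset now 27 = byte 3 bit 3; 21 bits remain
Read 5: bits[27:30] width=3 -> value=6 (bin 110); offset now 30 = byte 3 bit 6; 18 bits remain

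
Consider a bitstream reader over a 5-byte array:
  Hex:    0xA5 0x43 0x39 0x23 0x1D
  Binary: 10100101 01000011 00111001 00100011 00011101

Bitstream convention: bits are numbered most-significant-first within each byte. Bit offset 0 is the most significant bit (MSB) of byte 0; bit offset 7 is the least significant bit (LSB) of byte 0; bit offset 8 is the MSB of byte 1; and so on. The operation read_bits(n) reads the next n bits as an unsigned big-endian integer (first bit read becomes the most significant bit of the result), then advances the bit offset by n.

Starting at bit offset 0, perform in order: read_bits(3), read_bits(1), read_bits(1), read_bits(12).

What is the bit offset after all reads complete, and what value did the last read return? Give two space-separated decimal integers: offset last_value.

Answer: 17 2694

Derivation:
Read 1: bits[0:3] width=3 -> value=5 (bin 101); offset now 3 = byte 0 bit 3; 37 bits remain
Read 2: bits[3:4] width=1 -> value=0 (bin 0); offset now 4 = byte 0 bit 4; 36 bits remain
Read 3: bits[4:5] width=1 -> value=0 (bin 0); offset now 5 = byte 0 bit 5; 35 bits remain
Read 4: bits[5:17] width=12 -> value=2694 (bin 101010000110); offset now 17 = byte 2 bit 1; 23 bits remain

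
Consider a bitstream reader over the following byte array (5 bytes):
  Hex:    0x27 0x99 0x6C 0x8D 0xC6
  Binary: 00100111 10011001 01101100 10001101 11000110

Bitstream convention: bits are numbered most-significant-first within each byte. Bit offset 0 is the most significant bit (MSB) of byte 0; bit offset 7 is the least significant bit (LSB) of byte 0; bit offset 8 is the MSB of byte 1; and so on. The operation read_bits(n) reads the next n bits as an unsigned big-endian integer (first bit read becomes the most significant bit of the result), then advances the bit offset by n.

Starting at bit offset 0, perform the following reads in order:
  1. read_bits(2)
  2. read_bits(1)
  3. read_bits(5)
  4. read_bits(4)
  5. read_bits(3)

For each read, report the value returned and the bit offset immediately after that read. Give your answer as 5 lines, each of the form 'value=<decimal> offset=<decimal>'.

Read 1: bits[0:2] width=2 -> value=0 (bin 00); offset now 2 = byte 0 bit 2; 38 bits remain
Read 2: bits[2:3] width=1 -> value=1 (bin 1); offset now 3 = byte 0 bit 3; 37 bits remain
Read 3: bits[3:8] width=5 -> value=7 (bin 00111); offset now 8 = byte 1 bit 0; 32 bits remain
Read 4: bits[8:12] width=4 -> value=9 (bin 1001); offset now 12 = byte 1 bit 4; 28 bits remain
Read 5: bits[12:15] width=3 -> value=4 (bin 100); offset now 15 = byte 1 bit 7; 25 bits remain

Answer: value=0 offset=2
value=1 offset=3
value=7 offset=8
value=9 offset=12
value=4 offset=15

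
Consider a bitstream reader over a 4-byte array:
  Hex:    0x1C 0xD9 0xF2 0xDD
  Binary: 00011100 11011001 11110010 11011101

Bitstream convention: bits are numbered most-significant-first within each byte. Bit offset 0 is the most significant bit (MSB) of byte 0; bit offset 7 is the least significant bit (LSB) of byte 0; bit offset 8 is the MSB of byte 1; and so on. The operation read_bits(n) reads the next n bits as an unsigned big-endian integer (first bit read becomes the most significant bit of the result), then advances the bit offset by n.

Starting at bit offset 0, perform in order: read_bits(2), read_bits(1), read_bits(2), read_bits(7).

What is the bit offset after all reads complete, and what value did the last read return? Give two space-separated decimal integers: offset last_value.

Read 1: bits[0:2] width=2 -> value=0 (bin 00); offset now 2 = byte 0 bit 2; 30 bits remain
Read 2: bits[2:3] width=1 -> value=0 (bin 0); offset now 3 = byte 0 bit 3; 29 bits remain
Read 3: bits[3:5] width=2 -> value=3 (bin 11); offset now 5 = byte 0 bit 5; 27 bits remain
Read 4: bits[5:12] width=7 -> value=77 (bin 1001101); offset now 12 = byte 1 bit 4; 20 bits remain

Answer: 12 77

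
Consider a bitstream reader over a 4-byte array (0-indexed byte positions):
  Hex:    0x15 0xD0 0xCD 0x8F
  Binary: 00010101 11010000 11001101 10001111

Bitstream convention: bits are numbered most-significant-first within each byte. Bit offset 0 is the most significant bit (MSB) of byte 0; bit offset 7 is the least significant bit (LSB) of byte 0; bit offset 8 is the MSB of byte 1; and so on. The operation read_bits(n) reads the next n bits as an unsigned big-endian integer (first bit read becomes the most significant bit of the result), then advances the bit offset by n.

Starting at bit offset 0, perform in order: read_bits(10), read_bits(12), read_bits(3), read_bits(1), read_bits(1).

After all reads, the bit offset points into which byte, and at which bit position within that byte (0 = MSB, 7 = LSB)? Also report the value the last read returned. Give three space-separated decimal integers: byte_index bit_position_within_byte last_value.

Read 1: bits[0:10] width=10 -> value=87 (bin 0001010111); offset now 10 = byte 1 bit 2; 22 bits remain
Read 2: bits[10:22] width=12 -> value=1075 (bin 010000110011); offset now 22 = byte 2 bit 6; 10 bits remain
Read 3: bits[22:25] width=3 -> value=3 (bin 011); offset now 25 = byte 3 bit 1; 7 bits remain
Read 4: bits[25:26] width=1 -> value=0 (bin 0); offset now 26 = byte 3 bit 2; 6 bits remain
Read 5: bits[26:27] width=1 -> value=0 (bin 0); offset now 27 = byte 3 bit 3; 5 bits remain

Answer: 3 3 0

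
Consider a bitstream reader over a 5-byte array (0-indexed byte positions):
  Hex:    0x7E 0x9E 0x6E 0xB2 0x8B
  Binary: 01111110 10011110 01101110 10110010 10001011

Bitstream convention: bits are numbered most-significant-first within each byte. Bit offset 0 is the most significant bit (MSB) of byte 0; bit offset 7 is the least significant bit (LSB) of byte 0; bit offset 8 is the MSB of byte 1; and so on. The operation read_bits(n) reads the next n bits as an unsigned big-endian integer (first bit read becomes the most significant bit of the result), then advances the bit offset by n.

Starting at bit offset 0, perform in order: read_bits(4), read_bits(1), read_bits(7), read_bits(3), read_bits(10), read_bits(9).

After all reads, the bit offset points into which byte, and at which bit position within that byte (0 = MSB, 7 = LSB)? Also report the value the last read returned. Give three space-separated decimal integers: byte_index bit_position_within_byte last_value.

Read 1: bits[0:4] width=4 -> value=7 (bin 0111); offset now 4 = byte 0 bit 4; 36 bits remain
Read 2: bits[4:5] width=1 -> value=1 (bin 1); offset now 5 = byte 0 bit 5; 35 bits remain
Read 3: bits[5:12] width=7 -> value=105 (bin 1101001); offset now 12 = byte 1 bit 4; 28 bits remain
Read 4: bits[12:15] width=3 -> value=7 (bin 111); offset now 15 = byte 1 bit 7; 25 bits remain
Read 5: bits[15:25] width=10 -> value=221 (bin 0011011101); offset now 25 = byte 3 bit 1; 15 bits remain
Read 6: bits[25:34] width=9 -> value=202 (bin 011001010); offset now 34 = byte 4 bit 2; 6 bits remain

Answer: 4 2 202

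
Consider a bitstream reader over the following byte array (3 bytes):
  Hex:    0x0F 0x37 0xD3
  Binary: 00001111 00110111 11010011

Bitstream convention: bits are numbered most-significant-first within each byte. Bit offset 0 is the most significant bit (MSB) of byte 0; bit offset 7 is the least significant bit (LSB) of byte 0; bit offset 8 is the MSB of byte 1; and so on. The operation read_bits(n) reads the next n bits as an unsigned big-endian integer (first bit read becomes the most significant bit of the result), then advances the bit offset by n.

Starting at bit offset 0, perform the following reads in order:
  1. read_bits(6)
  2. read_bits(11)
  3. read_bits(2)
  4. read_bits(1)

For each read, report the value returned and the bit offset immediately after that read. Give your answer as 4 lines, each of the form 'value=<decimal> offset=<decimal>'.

Answer: value=3 offset=6
value=1647 offset=17
value=2 offset=19
value=1 offset=20

Derivation:
Read 1: bits[0:6] width=6 -> value=3 (bin 000011); offset now 6 = byte 0 bit 6; 18 bits remain
Read 2: bits[6:17] width=11 -> value=1647 (bin 11001101111); offset now 17 = byte 2 bit 1; 7 bits remain
Read 3: bits[17:19] width=2 -> value=2 (bin 10); offset now 19 = byte 2 bit 3; 5 bits remain
Read 4: bits[19:20] width=1 -> value=1 (bin 1); offset now 20 = byte 2 bit 4; 4 bits remain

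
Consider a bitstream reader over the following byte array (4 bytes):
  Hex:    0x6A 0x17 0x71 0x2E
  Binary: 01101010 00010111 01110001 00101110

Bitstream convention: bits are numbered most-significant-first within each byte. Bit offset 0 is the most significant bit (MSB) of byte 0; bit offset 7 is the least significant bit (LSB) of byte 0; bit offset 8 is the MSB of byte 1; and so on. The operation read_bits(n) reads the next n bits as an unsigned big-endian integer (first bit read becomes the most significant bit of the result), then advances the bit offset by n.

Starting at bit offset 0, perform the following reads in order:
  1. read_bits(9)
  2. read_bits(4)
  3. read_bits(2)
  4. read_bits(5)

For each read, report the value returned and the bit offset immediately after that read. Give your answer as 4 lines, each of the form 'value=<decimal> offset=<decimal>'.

Read 1: bits[0:9] width=9 -> value=212 (bin 011010100); offset now 9 = byte 1 bit 1; 23 bits remain
Read 2: bits[9:13] width=4 -> value=2 (bin 0010); offset now 13 = byte 1 bit 5; 19 bits remain
Read 3: bits[13:15] width=2 -> value=3 (bin 11); offset now 15 = byte 1 bit 7; 17 bits remain
Read 4: bits[15:20] width=5 -> value=23 (bin 10111); offset now 20 = byte 2 bit 4; 12 bits remain

Answer: value=212 offset=9
value=2 offset=13
value=3 offset=15
value=23 offset=20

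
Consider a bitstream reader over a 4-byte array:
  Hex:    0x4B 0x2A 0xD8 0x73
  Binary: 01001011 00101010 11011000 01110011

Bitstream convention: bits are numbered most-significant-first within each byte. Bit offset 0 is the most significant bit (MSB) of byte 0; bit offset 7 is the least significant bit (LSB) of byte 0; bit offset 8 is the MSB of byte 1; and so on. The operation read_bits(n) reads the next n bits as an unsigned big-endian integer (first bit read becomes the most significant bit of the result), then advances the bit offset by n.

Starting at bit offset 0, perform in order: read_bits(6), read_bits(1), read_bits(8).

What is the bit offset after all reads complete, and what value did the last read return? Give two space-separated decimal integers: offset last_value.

Read 1: bits[0:6] width=6 -> value=18 (bin 010010); offset now 6 = byte 0 bit 6; 26 bits remain
Read 2: bits[6:7] width=1 -> value=1 (bin 1); offset now 7 = byte 0 bit 7; 25 bits remain
Read 3: bits[7:15] width=8 -> value=149 (bin 10010101); offset now 15 = byte 1 bit 7; 17 bits remain

Answer: 15 149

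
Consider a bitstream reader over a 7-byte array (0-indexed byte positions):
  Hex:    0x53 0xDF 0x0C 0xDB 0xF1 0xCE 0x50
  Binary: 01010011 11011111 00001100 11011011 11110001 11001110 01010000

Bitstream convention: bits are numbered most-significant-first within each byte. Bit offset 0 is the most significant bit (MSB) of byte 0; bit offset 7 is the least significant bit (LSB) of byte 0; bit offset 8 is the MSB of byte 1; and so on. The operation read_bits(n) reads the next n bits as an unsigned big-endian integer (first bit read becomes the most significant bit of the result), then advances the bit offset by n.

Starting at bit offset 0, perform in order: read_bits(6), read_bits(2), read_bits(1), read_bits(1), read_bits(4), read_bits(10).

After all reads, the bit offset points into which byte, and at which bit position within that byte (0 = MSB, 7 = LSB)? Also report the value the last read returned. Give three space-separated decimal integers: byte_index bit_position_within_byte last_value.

Answer: 3 0 780

Derivation:
Read 1: bits[0:6] width=6 -> value=20 (bin 010100); offset now 6 = byte 0 bit 6; 50 bits remain
Read 2: bits[6:8] width=2 -> value=3 (bin 11); offset now 8 = byte 1 bit 0; 48 bits remain
Read 3: bits[8:9] width=1 -> value=1 (bin 1); offset now 9 = byte 1 bit 1; 47 bits remain
Read 4: bits[9:10] width=1 -> value=1 (bin 1); offset now 10 = byte 1 bit 2; 46 bits remain
Read 5: bits[10:14] width=4 -> value=7 (bin 0111); offset now 14 = byte 1 bit 6; 42 bits remain
Read 6: bits[14:24] width=10 -> value=780 (bin 1100001100); offset now 24 = byte 3 bit 0; 32 bits remain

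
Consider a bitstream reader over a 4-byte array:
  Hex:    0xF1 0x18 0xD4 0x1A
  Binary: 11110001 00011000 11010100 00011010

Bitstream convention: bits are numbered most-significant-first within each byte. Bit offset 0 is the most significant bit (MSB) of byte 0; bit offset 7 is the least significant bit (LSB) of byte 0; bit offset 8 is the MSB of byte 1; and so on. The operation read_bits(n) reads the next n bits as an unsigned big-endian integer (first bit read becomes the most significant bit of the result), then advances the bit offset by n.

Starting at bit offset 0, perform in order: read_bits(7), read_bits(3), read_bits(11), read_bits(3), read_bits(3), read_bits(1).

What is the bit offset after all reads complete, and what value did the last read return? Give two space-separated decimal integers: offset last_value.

Read 1: bits[0:7] width=7 -> value=120 (bin 1111000); offset now 7 = byte 0 bit 7; 25 bits remain
Read 2: bits[7:10] width=3 -> value=4 (bin 100); offset now 10 = byte 1 bit 2; 22 bits remain
Read 3: bits[10:21] width=11 -> value=794 (bin 01100011010); offset now 21 = byte 2 bit 5; 11 bits remain
Read 4: bits[21:24] width=3 -> value=4 (bin 100); offset now 24 = byte 3 bit 0; 8 bits remain
Read 5: bits[24:27] width=3 -> value=0 (bin 000); offset now 27 = byte 3 bit 3; 5 bits remain
Read 6: bits[27:28] width=1 -> value=1 (bin 1); offset now 28 = byte 3 bit 4; 4 bits remain

Answer: 28 1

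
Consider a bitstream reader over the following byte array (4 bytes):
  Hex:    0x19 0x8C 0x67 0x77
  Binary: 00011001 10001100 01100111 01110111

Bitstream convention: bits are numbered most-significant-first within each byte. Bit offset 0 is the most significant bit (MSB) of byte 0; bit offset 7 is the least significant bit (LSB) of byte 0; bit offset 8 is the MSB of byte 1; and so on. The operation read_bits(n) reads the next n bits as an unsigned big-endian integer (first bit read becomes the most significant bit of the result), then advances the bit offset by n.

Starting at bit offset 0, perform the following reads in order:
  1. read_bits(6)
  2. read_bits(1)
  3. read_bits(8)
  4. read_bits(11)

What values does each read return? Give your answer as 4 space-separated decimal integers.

Read 1: bits[0:6] width=6 -> value=6 (bin 000110); offset now 6 = byte 0 bit 6; 26 bits remain
Read 2: bits[6:7] width=1 -> value=0 (bin 0); offset now 7 = byte 0 bit 7; 25 bits remain
Read 3: bits[7:15] width=8 -> value=198 (bin 11000110); offset now 15 = byte 1 bit 7; 17 bits remain
Read 4: bits[15:26] width=11 -> value=413 (bin 00110011101); offset now 26 = byte 3 bit 2; 6 bits remain

Answer: 6 0 198 413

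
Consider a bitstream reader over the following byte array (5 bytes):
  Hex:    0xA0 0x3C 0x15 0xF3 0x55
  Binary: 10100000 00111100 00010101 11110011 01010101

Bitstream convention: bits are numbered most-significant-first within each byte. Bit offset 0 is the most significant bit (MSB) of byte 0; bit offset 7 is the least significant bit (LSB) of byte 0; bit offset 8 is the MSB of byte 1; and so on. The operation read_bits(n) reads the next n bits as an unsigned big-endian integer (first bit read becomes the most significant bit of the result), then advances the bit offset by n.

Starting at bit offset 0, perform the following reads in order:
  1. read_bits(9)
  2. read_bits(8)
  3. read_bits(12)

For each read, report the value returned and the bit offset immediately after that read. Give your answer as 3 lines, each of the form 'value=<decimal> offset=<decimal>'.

Read 1: bits[0:9] width=9 -> value=320 (bin 101000000); offset now 9 = byte 1 bit 1; 31 bits remain
Read 2: bits[9:17] width=8 -> value=120 (bin 01111000); offset now 17 = byte 2 bit 1; 23 bits remain
Read 3: bits[17:29] width=12 -> value=702 (bin 001010111110); offset now 29 = byte 3 bit 5; 11 bits remain

Answer: value=320 offset=9
value=120 offset=17
value=702 offset=29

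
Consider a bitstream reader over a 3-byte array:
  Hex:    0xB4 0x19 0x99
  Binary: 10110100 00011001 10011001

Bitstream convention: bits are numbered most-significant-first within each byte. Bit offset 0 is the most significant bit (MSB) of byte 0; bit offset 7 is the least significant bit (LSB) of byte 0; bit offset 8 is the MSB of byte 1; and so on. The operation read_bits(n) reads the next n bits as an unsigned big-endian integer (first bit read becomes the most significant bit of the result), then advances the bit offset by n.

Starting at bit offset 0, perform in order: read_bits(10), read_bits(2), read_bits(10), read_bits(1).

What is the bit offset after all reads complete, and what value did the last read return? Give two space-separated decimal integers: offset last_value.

Answer: 23 0

Derivation:
Read 1: bits[0:10] width=10 -> value=720 (bin 1011010000); offset now 10 = byte 1 bit 2; 14 bits remain
Read 2: bits[10:12] width=2 -> value=1 (bin 01); offset now 12 = byte 1 bit 4; 12 bits remain
Read 3: bits[12:22] width=10 -> value=614 (bin 1001100110); offset now 22 = byte 2 bit 6; 2 bits remain
Read 4: bits[22:23] width=1 -> value=0 (bin 0); offset now 23 = byte 2 bit 7; 1 bits remain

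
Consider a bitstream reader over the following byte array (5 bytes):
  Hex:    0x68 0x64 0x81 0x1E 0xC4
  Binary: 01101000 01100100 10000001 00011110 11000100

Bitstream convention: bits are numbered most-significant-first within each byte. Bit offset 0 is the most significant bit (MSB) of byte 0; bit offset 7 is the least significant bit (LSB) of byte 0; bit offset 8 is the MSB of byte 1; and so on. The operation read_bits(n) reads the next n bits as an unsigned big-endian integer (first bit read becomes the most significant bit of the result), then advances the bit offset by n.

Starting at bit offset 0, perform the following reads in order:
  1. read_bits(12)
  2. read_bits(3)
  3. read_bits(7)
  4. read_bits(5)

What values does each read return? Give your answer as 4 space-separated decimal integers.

Answer: 1670 2 32 8

Derivation:
Read 1: bits[0:12] width=12 -> value=1670 (bin 011010000110); offset now 12 = byte 1 bit 4; 28 bits remain
Read 2: bits[12:15] width=3 -> value=2 (bin 010); offset now 15 = byte 1 bit 7; 25 bits remain
Read 3: bits[15:22] width=7 -> value=32 (bin 0100000); offset now 22 = byte 2 bit 6; 18 bits remain
Read 4: bits[22:27] width=5 -> value=8 (bin 01000); offset now 27 = byte 3 bit 3; 13 bits remain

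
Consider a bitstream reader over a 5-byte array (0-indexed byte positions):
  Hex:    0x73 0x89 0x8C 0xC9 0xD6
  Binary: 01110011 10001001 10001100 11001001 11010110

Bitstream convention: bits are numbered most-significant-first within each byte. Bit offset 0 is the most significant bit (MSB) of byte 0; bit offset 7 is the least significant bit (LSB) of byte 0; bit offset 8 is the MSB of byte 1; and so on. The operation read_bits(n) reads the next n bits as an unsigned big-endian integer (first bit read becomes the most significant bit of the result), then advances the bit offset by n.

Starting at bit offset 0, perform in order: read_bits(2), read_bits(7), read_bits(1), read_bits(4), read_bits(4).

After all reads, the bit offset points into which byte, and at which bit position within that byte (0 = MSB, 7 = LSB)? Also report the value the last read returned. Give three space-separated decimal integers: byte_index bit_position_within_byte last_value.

Answer: 2 2 6

Derivation:
Read 1: bits[0:2] width=2 -> value=1 (bin 01); offset now 2 = byte 0 bit 2; 38 bits remain
Read 2: bits[2:9] width=7 -> value=103 (bin 1100111); offset now 9 = byte 1 bit 1; 31 bits remain
Read 3: bits[9:10] width=1 -> value=0 (bin 0); offset now 10 = byte 1 bit 2; 30 bits remain
Read 4: bits[10:14] width=4 -> value=2 (bin 0010); offset now 14 = byte 1 bit 6; 26 bits remain
Read 5: bits[14:18] width=4 -> value=6 (bin 0110); offset now 18 = byte 2 bit 2; 22 bits remain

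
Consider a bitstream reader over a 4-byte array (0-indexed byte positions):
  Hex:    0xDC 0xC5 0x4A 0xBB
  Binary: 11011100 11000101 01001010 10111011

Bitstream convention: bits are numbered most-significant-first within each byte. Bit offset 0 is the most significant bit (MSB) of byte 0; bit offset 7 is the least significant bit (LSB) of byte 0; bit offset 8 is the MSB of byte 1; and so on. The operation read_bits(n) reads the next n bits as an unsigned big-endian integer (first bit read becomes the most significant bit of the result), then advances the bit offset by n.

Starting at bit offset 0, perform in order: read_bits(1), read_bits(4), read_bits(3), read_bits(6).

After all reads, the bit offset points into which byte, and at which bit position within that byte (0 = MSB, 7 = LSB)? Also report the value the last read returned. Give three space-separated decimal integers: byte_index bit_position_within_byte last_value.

Read 1: bits[0:1] width=1 -> value=1 (bin 1); offset now 1 = byte 0 bit 1; 31 bits remain
Read 2: bits[1:5] width=4 -> value=11 (bin 1011); offset now 5 = byte 0 bit 5; 27 bits remain
Read 3: bits[5:8] width=3 -> value=4 (bin 100); offset now 8 = byte 1 bit 0; 24 bits remain
Read 4: bits[8:14] width=6 -> value=49 (bin 110001); offset now 14 = byte 1 bit 6; 18 bits remain

Answer: 1 6 49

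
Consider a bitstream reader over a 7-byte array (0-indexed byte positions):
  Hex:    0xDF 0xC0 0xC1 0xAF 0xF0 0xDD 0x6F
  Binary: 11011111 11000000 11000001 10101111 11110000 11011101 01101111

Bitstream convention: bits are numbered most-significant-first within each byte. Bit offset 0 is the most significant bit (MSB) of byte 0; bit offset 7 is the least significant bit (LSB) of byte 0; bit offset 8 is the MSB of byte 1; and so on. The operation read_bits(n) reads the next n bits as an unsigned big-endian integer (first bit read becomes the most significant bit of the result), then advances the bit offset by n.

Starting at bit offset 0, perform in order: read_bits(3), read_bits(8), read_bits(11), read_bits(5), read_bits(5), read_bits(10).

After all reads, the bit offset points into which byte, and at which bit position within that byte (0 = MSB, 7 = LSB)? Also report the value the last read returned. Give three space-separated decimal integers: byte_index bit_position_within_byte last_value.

Answer: 5 2 963

Derivation:
Read 1: bits[0:3] width=3 -> value=6 (bin 110); offset now 3 = byte 0 bit 3; 53 bits remain
Read 2: bits[3:11] width=8 -> value=254 (bin 11111110); offset now 11 = byte 1 bit 3; 45 bits remain
Read 3: bits[11:22] width=11 -> value=48 (bin 00000110000); offset now 22 = byte 2 bit 6; 34 bits remain
Read 4: bits[22:27] width=5 -> value=13 (bin 01101); offset now 27 = byte 3 bit 3; 29 bits remain
Read 5: bits[27:32] width=5 -> value=15 (bin 01111); offset now 32 = byte 4 bit 0; 24 bits remain
Read 6: bits[32:42] width=10 -> value=963 (bin 1111000011); offset now 42 = byte 5 bit 2; 14 bits remain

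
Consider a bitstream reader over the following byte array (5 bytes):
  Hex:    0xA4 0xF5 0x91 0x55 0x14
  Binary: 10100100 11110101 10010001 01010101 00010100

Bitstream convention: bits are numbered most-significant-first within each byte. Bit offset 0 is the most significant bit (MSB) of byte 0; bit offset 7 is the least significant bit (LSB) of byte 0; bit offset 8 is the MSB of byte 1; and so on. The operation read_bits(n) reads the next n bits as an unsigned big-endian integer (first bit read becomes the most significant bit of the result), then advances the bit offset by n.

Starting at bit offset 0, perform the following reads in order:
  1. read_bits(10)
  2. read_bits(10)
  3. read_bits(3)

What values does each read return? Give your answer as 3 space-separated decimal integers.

Read 1: bits[0:10] width=10 -> value=659 (bin 1010010011); offset now 10 = byte 1 bit 2; 30 bits remain
Read 2: bits[10:20] width=10 -> value=857 (bin 1101011001); offset now 20 = byte 2 bit 4; 20 bits remain
Read 3: bits[20:23] width=3 -> value=0 (bin 000); offset now 23 = byte 2 bit 7; 17 bits remain

Answer: 659 857 0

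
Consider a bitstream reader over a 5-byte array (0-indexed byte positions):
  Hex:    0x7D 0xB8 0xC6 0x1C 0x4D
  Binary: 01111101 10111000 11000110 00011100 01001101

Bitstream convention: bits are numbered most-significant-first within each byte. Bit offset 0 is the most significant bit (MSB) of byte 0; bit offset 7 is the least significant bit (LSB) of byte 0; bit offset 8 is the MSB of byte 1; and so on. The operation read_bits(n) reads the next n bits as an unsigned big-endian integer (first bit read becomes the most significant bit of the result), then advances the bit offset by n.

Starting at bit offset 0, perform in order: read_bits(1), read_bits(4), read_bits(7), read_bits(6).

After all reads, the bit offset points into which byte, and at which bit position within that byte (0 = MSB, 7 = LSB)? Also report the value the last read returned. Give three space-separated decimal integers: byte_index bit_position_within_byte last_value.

Answer: 2 2 35

Derivation:
Read 1: bits[0:1] width=1 -> value=0 (bin 0); offset now 1 = byte 0 bit 1; 39 bits remain
Read 2: bits[1:5] width=4 -> value=15 (bin 1111); offset now 5 = byte 0 bit 5; 35 bits remain
Read 3: bits[5:12] width=7 -> value=91 (bin 1011011); offset now 12 = byte 1 bit 4; 28 bits remain
Read 4: bits[12:18] width=6 -> value=35 (bin 100011); offset now 18 = byte 2 bit 2; 22 bits remain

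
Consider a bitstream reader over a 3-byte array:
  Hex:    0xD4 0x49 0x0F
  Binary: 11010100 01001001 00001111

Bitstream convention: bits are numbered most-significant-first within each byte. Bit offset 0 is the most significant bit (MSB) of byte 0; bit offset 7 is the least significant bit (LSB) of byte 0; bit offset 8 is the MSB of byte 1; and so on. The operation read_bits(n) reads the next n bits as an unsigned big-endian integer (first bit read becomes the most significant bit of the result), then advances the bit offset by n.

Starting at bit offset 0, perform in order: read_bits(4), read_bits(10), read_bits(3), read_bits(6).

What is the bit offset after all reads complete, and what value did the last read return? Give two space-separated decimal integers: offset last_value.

Answer: 23 7

Derivation:
Read 1: bits[0:4] width=4 -> value=13 (bin 1101); offset now 4 = byte 0 bit 4; 20 bits remain
Read 2: bits[4:14] width=10 -> value=274 (bin 0100010010); offset now 14 = byte 1 bit 6; 10 bits remain
Read 3: bits[14:17] width=3 -> value=2 (bin 010); offset now 17 = byte 2 bit 1; 7 bits remain
Read 4: bits[17:23] width=6 -> value=7 (bin 000111); offset now 23 = byte 2 bit 7; 1 bits remain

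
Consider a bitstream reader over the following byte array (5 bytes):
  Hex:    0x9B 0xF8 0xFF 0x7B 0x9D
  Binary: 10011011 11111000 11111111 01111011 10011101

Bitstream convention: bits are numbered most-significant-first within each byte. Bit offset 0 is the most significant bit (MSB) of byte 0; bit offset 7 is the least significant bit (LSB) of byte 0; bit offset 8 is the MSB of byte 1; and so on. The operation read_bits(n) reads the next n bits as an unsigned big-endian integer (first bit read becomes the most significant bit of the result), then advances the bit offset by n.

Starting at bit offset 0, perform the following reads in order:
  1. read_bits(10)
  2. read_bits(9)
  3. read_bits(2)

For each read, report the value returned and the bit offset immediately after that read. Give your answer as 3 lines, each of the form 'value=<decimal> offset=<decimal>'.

Answer: value=623 offset=10
value=455 offset=19
value=3 offset=21

Derivation:
Read 1: bits[0:10] width=10 -> value=623 (bin 1001101111); offset now 10 = byte 1 bit 2; 30 bits remain
Read 2: bits[10:19] width=9 -> value=455 (bin 111000111); offset now 19 = byte 2 bit 3; 21 bits remain
Read 3: bits[19:21] width=2 -> value=3 (bin 11); offset now 21 = byte 2 bit 5; 19 bits remain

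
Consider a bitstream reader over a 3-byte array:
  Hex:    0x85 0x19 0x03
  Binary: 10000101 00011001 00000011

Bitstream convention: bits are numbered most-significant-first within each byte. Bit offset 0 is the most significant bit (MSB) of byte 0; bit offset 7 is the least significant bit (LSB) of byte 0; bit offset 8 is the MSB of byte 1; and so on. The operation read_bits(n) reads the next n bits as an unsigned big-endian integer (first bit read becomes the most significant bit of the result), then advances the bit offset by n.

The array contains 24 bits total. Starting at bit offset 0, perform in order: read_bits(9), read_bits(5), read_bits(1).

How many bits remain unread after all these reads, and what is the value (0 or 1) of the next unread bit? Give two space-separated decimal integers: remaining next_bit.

Answer: 9 1

Derivation:
Read 1: bits[0:9] width=9 -> value=266 (bin 100001010); offset now 9 = byte 1 bit 1; 15 bits remain
Read 2: bits[9:14] width=5 -> value=6 (bin 00110); offset now 14 = byte 1 bit 6; 10 bits remain
Read 3: bits[14:15] width=1 -> value=0 (bin 0); offset now 15 = byte 1 bit 7; 9 bits remain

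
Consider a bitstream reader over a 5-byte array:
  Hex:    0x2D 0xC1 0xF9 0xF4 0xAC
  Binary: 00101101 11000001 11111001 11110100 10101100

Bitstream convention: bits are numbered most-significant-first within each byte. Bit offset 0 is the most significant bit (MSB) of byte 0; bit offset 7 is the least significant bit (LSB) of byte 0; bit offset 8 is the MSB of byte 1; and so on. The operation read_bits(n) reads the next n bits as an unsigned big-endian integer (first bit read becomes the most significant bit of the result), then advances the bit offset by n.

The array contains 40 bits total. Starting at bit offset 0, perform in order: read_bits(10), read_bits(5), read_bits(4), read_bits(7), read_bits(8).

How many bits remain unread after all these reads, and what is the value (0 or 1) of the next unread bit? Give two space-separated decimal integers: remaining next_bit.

Answer: 6 1

Derivation:
Read 1: bits[0:10] width=10 -> value=183 (bin 0010110111); offset now 10 = byte 1 bit 2; 30 bits remain
Read 2: bits[10:15] width=5 -> value=0 (bin 00000); offset now 15 = byte 1 bit 7; 25 bits remain
Read 3: bits[15:19] width=4 -> value=15 (bin 1111); offset now 19 = byte 2 bit 3; 21 bits remain
Read 4: bits[19:26] width=7 -> value=103 (bin 1100111); offset now 26 = byte 3 bit 2; 14 bits remain
Read 5: bits[26:34] width=8 -> value=210 (bin 11010010); offset now 34 = byte 4 bit 2; 6 bits remain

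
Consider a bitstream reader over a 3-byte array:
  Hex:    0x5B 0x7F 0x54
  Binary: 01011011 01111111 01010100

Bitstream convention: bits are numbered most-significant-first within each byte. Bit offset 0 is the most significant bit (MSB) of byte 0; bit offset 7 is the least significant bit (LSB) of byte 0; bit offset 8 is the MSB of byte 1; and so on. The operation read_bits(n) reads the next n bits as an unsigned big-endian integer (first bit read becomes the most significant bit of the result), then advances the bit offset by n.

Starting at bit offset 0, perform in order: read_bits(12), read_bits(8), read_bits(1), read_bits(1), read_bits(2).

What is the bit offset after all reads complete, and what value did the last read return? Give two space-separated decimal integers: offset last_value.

Answer: 24 0

Derivation:
Read 1: bits[0:12] width=12 -> value=1463 (bin 010110110111); offset now 12 = byte 1 bit 4; 12 bits remain
Read 2: bits[12:20] width=8 -> value=245 (bin 11110101); offset now 20 = byte 2 bit 4; 4 bits remain
Read 3: bits[20:21] width=1 -> value=0 (bin 0); offset now 21 = byte 2 bit 5; 3 bits remain
Read 4: bits[21:22] width=1 -> value=1 (bin 1); offset now 22 = byte 2 bit 6; 2 bits remain
Read 5: bits[22:24] width=2 -> value=0 (bin 00); offset now 24 = byte 3 bit 0; 0 bits remain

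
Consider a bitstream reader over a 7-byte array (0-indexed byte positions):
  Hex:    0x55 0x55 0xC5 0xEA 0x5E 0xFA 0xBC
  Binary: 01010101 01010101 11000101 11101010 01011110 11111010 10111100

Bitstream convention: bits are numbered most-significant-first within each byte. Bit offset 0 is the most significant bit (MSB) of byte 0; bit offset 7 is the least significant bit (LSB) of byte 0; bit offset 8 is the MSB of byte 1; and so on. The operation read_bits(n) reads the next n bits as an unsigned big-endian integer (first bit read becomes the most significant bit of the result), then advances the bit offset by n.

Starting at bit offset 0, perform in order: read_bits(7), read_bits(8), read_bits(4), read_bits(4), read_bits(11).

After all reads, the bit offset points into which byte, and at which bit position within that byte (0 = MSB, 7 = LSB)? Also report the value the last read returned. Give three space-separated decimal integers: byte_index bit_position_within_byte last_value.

Read 1: bits[0:7] width=7 -> value=42 (bin 0101010); offset now 7 = byte 0 bit 7; 49 bits remain
Read 2: bits[7:15] width=8 -> value=170 (bin 10101010); offset now 15 = byte 1 bit 7; 41 bits remain
Read 3: bits[15:19] width=4 -> value=14 (bin 1110); offset now 19 = byte 2 bit 3; 37 bits remain
Read 4: bits[19:23] width=4 -> value=2 (bin 0010); offset now 23 = byte 2 bit 7; 33 bits remain
Read 5: bits[23:34] width=11 -> value=1961 (bin 11110101001); offset now 34 = byte 4 bit 2; 22 bits remain

Answer: 4 2 1961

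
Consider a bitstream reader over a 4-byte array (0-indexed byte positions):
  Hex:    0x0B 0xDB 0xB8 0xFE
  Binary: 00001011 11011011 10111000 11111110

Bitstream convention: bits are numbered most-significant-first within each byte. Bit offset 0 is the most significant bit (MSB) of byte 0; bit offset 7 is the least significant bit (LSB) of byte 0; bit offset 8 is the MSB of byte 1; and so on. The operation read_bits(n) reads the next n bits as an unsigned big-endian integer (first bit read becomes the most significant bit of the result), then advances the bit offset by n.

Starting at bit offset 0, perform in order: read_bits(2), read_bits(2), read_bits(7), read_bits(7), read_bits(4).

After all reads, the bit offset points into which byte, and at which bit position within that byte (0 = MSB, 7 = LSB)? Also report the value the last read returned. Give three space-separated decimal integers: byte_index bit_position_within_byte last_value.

Answer: 2 6 14

Derivation:
Read 1: bits[0:2] width=2 -> value=0 (bin 00); offset now 2 = byte 0 bit 2; 30 bits remain
Read 2: bits[2:4] width=2 -> value=0 (bin 00); offset now 4 = byte 0 bit 4; 28 bits remain
Read 3: bits[4:11] width=7 -> value=94 (bin 1011110); offset now 11 = byte 1 bit 3; 21 bits remain
Read 4: bits[11:18] width=7 -> value=110 (bin 1101110); offset now 18 = byte 2 bit 2; 14 bits remain
Read 5: bits[18:22] width=4 -> value=14 (bin 1110); offset now 22 = byte 2 bit 6; 10 bits remain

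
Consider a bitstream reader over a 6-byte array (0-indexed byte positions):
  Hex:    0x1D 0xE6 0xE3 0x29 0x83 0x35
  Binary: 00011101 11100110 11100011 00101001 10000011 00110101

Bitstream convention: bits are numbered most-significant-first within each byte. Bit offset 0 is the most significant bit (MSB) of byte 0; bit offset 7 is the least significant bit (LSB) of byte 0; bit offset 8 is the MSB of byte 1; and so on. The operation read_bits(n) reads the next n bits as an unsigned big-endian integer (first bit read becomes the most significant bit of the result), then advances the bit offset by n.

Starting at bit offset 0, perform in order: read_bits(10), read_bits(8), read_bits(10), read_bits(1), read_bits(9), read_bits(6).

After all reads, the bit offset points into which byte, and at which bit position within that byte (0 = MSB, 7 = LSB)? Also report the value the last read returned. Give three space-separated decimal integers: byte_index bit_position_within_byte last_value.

Answer: 5 4 51

Derivation:
Read 1: bits[0:10] width=10 -> value=119 (bin 0001110111); offset now 10 = byte 1 bit 2; 38 bits remain
Read 2: bits[10:18] width=8 -> value=155 (bin 10011011); offset now 18 = byte 2 bit 2; 30 bits remain
Read 3: bits[18:28] width=10 -> value=562 (bin 1000110010); offset now 28 = byte 3 bit 4; 20 bits remain
Read 4: bits[28:29] width=1 -> value=1 (bin 1); offset now 29 = byte 3 bit 5; 19 bits remain
Read 5: bits[29:38] width=9 -> value=96 (bin 001100000); offset now 38 = byte 4 bit 6; 10 bits remain
Read 6: bits[38:44] width=6 -> value=51 (bin 110011); offset now 44 = byte 5 bit 4; 4 bits remain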